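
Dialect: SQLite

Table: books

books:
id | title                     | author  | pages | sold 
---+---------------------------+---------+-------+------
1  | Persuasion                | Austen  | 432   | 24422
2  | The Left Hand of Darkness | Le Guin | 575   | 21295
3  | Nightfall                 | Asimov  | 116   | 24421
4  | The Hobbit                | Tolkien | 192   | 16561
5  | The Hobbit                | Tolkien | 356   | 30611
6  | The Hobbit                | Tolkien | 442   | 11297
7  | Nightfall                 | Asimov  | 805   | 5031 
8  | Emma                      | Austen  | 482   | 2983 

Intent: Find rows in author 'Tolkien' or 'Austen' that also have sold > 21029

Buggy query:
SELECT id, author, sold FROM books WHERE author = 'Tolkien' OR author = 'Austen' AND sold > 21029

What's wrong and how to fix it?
Bug: AND binds tighter than OR, so this parses as author = 'Tolkien' OR (author = 'Austen' AND sold > 21029)

Fix: Add parentheses around the OR so the AND applies to both alternatives

Corrected query:
SELECT id, author, sold FROM books WHERE (author = 'Tolkien' OR author = 'Austen') AND sold > 21029

Result:
id | author  | sold 
---+---------+------
1  | Austen  | 24422
5  | Tolkien | 30611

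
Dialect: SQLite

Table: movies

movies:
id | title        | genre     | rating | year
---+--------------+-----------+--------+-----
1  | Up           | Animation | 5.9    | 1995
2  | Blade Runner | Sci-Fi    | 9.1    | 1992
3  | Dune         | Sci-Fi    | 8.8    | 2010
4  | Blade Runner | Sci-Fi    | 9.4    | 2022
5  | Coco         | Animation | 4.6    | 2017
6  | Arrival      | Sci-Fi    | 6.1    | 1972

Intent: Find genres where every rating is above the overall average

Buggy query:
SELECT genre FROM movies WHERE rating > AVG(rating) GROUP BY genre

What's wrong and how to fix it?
Bug: WHERE evaluates per row before aggregation, so AVG() is unavailable

Fix: Compute the overall average in a scalar subquery and compare each group's MIN against it in HAVING

Corrected query:
SELECT genre FROM movies GROUP BY genre HAVING MIN(rating) > (SELECT AVG(rating) FROM movies)

Result:
(no rows)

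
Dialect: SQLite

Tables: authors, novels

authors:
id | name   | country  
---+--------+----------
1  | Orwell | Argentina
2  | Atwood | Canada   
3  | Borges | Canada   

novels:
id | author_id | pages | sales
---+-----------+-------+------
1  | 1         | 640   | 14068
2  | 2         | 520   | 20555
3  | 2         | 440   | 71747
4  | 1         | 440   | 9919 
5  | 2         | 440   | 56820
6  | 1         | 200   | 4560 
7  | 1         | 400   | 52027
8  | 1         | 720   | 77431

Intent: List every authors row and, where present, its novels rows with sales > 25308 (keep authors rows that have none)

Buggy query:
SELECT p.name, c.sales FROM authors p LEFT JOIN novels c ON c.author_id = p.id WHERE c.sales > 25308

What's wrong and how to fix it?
Bug: A WHERE condition on the right-hand table after LEFT JOIN drops unmatched parents

Fix: Move the right-table condition into the ON clause so unmatched parents are kept

Corrected query:
SELECT p.name, c.sales FROM authors p LEFT JOIN novels c ON c.author_id = p.id AND c.sales > 25308

Result:
name   | sales
-------+------
Orwell | 52027
Orwell | 77431
Atwood | 56820
Atwood | 71747
Borges | NULL 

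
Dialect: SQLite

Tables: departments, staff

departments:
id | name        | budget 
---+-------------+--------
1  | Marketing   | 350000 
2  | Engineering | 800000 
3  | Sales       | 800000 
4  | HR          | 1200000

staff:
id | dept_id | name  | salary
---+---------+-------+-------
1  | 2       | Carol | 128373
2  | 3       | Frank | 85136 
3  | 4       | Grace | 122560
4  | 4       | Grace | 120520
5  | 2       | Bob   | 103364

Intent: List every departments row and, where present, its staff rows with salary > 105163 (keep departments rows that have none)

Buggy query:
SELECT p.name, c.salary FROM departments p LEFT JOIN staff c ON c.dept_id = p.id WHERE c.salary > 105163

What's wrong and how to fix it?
Bug: Filtering c.salary in WHERE discards the NULL rows produced by LEFT JOIN, turning it into an inner join

Fix: Put 'c.salary > 105163' in the JOIN's ON clause instead of WHERE

Corrected query:
SELECT p.name, c.salary FROM departments p LEFT JOIN staff c ON c.dept_id = p.id AND c.salary > 105163

Result:
name        | salary
------------+-------
Marketing   | NULL  
Engineering | 128373
Sales       | NULL  
HR          | 120520
HR          | 122560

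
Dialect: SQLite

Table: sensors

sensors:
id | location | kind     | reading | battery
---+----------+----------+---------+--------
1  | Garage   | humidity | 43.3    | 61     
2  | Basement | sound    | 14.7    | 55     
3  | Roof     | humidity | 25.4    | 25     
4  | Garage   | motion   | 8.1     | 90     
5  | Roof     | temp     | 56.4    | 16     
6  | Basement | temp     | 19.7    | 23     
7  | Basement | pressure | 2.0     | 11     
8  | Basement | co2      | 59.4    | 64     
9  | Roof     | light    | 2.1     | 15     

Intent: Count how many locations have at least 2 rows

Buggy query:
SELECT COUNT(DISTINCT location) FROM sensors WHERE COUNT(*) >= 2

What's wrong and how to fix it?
Bug: COUNT(*) cannot appear in WHERE; the per-group count doesn't exist yet

Fix: Group first with HAVING COUNT(*) >= 2, then COUNT the resulting groups

Corrected query:
SELECT COUNT(*) FROM (SELECT location FROM sensors GROUP BY location HAVING COUNT(*) >= 2)

Result:
COUNT(*)
--------
3       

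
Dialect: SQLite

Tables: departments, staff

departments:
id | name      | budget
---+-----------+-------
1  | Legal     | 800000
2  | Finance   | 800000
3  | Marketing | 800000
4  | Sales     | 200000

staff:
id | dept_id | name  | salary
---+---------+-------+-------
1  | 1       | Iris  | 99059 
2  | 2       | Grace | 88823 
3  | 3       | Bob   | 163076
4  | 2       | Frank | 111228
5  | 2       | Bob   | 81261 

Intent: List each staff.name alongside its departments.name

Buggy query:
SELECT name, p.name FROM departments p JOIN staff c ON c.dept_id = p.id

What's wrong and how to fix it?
Bug: Both tables have a 'name' column; the unqualified reference is ambiguous

Fix: Prefix ambiguous columns with the table alias

Corrected query:
SELECT c.name, p.name FROM departments p JOIN staff c ON c.dept_id = p.id

Result:
name  | name     
------+----------
Iris  | Legal    
Grace | Finance  
Bob   | Marketing
Frank | Finance  
Bob   | Finance  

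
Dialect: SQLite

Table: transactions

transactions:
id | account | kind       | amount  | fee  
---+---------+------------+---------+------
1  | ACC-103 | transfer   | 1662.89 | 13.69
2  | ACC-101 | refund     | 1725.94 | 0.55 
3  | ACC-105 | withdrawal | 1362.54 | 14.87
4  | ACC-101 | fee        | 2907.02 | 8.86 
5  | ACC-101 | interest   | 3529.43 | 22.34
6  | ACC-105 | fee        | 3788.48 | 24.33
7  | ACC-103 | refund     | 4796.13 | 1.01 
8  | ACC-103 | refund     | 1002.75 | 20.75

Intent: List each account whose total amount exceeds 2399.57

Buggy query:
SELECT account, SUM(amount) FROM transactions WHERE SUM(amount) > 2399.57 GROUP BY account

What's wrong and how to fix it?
Bug: WHERE runs before GROUP BY, so aggregates aren't available there

Fix: Use HAVING (which filters groups after aggregation) instead of WHERE

Corrected query:
SELECT account, SUM(amount) FROM transactions GROUP BY account HAVING SUM(amount) > 2399.57

Result:
account | SUM(amount)
--------+------------
ACC-101 | 8162.39    
ACC-103 | 7461.77    
ACC-105 | 5151.02    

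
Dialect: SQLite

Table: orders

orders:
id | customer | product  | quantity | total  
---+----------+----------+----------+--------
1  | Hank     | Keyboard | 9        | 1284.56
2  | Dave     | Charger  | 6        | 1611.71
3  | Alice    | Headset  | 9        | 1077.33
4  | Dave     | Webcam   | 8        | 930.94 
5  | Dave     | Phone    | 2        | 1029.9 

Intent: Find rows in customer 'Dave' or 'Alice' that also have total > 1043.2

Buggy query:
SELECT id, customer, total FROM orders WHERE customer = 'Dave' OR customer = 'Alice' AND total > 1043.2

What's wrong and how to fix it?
Bug: AND binds tighter than OR, so this parses as customer = 'Dave' OR (customer = 'Alice' AND total > 1043.2)

Fix: Add parentheses around the OR so the AND applies to both alternatives

Corrected query:
SELECT id, customer, total FROM orders WHERE (customer = 'Dave' OR customer = 'Alice') AND total > 1043.2

Result:
id | customer | total  
---+----------+--------
2  | Dave     | 1611.71
3  | Alice    | 1077.33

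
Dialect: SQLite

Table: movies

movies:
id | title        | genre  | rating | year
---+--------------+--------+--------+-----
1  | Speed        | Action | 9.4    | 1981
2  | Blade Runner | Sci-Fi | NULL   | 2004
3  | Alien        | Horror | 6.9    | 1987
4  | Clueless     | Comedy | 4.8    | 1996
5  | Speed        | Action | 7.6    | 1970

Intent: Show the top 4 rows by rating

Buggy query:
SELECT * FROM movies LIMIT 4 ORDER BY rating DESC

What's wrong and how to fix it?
Bug: LIMIT must come after ORDER BY

Fix: Sort with ORDER BY, then apply LIMIT

Corrected query:
SELECT * FROM movies ORDER BY rating DESC LIMIT 4

Result:
id | title    | genre  | rating | year
---+----------+--------+--------+-----
1  | Speed    | Action | 9.4    | 1981
5  | Speed    | Action | 7.6    | 1970
3  | Alien    | Horror | 6.9    | 1987
4  | Clueless | Comedy | 4.8    | 1996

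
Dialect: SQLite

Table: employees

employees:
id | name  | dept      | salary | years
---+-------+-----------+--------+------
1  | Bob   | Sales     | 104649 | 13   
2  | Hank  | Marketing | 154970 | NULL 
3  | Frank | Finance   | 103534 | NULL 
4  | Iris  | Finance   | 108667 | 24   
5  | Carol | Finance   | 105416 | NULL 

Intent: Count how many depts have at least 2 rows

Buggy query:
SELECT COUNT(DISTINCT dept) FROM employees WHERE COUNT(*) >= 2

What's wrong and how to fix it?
Bug: COUNT(*) cannot appear in WHERE; the per-group count doesn't exist yet

Fix: Group first with HAVING COUNT(*) >= 2, then COUNT the resulting groups

Corrected query:
SELECT COUNT(*) FROM (SELECT dept FROM employees GROUP BY dept HAVING COUNT(*) >= 2)

Result:
COUNT(*)
--------
1       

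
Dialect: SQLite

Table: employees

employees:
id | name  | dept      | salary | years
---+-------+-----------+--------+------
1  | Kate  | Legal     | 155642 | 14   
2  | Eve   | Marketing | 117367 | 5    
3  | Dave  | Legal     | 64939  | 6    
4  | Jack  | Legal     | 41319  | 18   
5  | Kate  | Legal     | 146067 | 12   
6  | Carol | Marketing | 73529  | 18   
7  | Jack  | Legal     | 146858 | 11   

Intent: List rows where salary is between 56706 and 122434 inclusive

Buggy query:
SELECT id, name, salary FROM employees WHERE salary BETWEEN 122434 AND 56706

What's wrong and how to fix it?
Bug: The bounds are reversed; BETWEEN a AND b requires a <= b to match anything

Fix: Swap the bounds so the smaller value comes first

Corrected query:
SELECT id, name, salary FROM employees WHERE salary BETWEEN 56706 AND 122434

Result:
id | name  | salary
---+-------+-------
2  | Eve   | 117367
3  | Dave  | 64939 
6  | Carol | 73529 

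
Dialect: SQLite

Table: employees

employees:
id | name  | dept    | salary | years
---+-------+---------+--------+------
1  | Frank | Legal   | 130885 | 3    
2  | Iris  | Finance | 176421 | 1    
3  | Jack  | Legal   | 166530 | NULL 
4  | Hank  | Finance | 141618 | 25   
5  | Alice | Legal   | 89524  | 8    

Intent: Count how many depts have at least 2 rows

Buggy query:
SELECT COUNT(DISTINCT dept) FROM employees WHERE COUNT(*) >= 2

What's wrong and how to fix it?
Bug: COUNT(*) cannot appear in WHERE; the per-group count doesn't exist yet

Fix: Group first with HAVING COUNT(*) >= 2, then COUNT the resulting groups

Corrected query:
SELECT COUNT(*) FROM (SELECT dept FROM employees GROUP BY dept HAVING COUNT(*) >= 2)

Result:
COUNT(*)
--------
2       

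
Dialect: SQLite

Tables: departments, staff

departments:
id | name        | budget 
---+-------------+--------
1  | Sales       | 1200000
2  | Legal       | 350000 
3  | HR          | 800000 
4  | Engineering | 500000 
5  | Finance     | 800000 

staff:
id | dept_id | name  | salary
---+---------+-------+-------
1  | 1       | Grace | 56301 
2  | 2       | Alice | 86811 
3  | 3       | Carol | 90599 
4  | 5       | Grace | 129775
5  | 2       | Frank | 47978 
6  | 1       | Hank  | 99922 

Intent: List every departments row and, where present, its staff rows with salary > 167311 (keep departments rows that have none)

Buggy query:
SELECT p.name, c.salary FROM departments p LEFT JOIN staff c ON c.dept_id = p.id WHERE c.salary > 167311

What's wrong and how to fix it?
Bug: A WHERE condition on the right-hand table after LEFT JOIN drops unmatched parents

Fix: Put 'c.salary > 167311' in the JOIN's ON clause instead of WHERE

Corrected query:
SELECT p.name, c.salary FROM departments p LEFT JOIN staff c ON c.dept_id = p.id AND c.salary > 167311

Result:
name        | salary
------------+-------
Sales       | NULL  
Legal       | NULL  
HR          | NULL  
Engineering | NULL  
Finance     | NULL  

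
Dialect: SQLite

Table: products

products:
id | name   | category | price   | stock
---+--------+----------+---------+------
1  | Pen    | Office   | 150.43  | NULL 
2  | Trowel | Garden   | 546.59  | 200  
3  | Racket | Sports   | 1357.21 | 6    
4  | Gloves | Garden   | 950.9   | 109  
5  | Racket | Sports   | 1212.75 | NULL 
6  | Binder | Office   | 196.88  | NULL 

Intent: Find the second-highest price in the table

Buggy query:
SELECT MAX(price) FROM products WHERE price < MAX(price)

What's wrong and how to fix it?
Bug: MAX(price) on the right of the comparison is an aggregate-in-WHERE error

Fix: Compute the overall MAX in a subquery, then take MAX of rows below it

Corrected query:
SELECT MAX(price) FROM products WHERE price < (SELECT MAX(price) FROM products)

Result:
MAX(price)
----------
1212.75   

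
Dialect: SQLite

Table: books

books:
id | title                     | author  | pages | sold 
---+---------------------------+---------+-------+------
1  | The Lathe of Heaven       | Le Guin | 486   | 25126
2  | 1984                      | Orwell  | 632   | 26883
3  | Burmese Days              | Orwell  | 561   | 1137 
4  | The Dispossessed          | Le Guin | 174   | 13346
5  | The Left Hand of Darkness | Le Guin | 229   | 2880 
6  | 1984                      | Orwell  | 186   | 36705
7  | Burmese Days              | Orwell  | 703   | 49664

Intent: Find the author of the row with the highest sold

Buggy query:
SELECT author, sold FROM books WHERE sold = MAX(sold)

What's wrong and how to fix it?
Bug: WHERE is evaluated per row; an aggregate over the whole table isn't defined there

Fix: Use a subquery: WHERE sold = (SELECT MAX(sold) FROM books)

Corrected query:
SELECT author, sold FROM books WHERE sold = (SELECT MAX(sold) FROM books)

Result:
author | sold 
-------+------
Orwell | 49664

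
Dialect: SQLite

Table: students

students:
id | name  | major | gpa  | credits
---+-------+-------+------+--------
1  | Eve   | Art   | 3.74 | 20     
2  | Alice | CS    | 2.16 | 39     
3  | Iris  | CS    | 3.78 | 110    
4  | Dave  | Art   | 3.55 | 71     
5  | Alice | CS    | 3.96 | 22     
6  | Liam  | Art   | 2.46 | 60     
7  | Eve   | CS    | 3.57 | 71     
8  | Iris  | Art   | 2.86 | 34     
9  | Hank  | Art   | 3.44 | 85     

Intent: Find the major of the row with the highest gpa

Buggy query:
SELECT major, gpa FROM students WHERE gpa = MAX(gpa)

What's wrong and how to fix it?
Bug: MAX(gpa) is an aggregate and cannot be used directly in WHERE

Fix: Use a subquery: WHERE gpa = (SELECT MAX(gpa) FROM students)

Corrected query:
SELECT major, gpa FROM students WHERE gpa = (SELECT MAX(gpa) FROM students)

Result:
major | gpa 
------+-----
CS    | 3.96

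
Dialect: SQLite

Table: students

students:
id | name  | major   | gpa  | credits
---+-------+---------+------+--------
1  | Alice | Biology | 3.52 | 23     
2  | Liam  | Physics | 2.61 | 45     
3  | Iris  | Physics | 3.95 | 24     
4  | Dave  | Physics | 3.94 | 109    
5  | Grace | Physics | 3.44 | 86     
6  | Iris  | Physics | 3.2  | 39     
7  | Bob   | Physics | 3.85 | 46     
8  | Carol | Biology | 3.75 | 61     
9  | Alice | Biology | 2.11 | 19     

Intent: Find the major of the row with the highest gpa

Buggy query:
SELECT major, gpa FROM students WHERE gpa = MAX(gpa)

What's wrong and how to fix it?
Bug: MAX(gpa) is an aggregate and cannot be used directly in WHERE

Fix: Use a subquery: WHERE gpa = (SELECT MAX(gpa) FROM students)

Corrected query:
SELECT major, gpa FROM students WHERE gpa = (SELECT MAX(gpa) FROM students)

Result:
major   | gpa 
--------+-----
Physics | 3.95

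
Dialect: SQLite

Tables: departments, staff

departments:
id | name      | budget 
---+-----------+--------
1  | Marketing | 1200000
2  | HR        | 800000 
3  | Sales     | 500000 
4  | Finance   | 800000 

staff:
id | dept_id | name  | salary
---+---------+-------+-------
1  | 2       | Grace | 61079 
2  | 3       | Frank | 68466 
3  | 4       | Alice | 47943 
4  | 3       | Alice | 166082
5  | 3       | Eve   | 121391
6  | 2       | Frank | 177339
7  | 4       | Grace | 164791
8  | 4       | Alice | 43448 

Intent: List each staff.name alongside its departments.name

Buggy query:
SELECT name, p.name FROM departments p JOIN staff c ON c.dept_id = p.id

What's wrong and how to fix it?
Bug: Both tables have a 'name' column; the unqualified reference is ambiguous

Fix: Qualify the column with its table alias (c.name)

Corrected query:
SELECT c.name, p.name FROM departments p JOIN staff c ON c.dept_id = p.id

Result:
name  | name   
------+--------
Grace | HR     
Frank | Sales  
Alice | Finance
Alice | Sales  
Eve   | Sales  
Frank | HR     
Grace | Finance
Alice | Finance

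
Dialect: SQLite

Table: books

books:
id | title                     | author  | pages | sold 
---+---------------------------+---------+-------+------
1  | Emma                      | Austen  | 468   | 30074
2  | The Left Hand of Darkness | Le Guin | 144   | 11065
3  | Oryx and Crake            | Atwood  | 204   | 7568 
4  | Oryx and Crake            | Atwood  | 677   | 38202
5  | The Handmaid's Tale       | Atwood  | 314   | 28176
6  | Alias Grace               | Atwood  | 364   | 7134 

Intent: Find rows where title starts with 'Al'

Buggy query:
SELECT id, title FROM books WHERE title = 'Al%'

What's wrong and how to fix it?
Bug: Wildcards only work with LIKE; '=' treats '%' as a literal character

Fix: Replace '=' with LIKE so 'Al%' is treated as a pattern

Corrected query:
SELECT id, title FROM books WHERE title LIKE 'Al%'

Result:
id | title      
---+------------
6  | Alias Grace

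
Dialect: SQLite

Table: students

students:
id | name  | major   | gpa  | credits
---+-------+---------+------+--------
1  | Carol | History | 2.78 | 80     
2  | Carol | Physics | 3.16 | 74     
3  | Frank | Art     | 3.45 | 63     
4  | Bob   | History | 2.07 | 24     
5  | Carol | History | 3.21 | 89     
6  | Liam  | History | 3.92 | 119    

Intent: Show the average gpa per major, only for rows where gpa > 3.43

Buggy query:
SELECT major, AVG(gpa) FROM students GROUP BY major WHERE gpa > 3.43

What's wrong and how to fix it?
Bug: WHERE cannot follow GROUP BY

Fix: Place WHERE between FROM and GROUP BY

Corrected query:
SELECT major, AVG(gpa) FROM students WHERE gpa > 3.43 GROUP BY major

Result:
major   | AVG(gpa)
--------+---------
Art     | 3.45    
History | 3.92    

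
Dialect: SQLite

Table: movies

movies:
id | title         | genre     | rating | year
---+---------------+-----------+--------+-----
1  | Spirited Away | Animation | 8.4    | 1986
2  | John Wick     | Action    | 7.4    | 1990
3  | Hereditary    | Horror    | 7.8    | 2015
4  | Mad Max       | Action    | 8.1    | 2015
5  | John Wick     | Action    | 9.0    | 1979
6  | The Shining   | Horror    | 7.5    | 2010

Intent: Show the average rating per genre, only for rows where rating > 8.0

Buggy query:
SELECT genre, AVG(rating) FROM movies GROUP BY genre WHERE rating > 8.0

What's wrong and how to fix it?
Bug: Row-level WHERE must come before GROUP BY in the clause order

Fix: Move the WHERE clause before GROUP BY

Corrected query:
SELECT genre, AVG(rating) FROM movies WHERE rating > 8.0 GROUP BY genre

Result:
genre     | AVG(rating)
----------+------------
Action    | 8.55       
Animation | 8.4        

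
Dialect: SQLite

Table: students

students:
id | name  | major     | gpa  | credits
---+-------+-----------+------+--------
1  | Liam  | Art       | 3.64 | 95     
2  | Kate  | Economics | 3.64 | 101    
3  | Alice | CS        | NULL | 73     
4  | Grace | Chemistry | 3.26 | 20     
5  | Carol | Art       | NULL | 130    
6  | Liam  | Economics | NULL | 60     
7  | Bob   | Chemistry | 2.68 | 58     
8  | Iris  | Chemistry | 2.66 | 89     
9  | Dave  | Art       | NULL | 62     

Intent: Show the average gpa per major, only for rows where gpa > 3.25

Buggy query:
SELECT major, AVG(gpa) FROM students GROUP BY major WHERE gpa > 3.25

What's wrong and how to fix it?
Bug: Row-level WHERE must come before GROUP BY in the clause order

Fix: Move the WHERE clause before GROUP BY

Corrected query:
SELECT major, AVG(gpa) FROM students WHERE gpa > 3.25 GROUP BY major

Result:
major     | AVG(gpa)
----------+---------
Art       | 3.64    
Chemistry | 3.26    
Economics | 3.64    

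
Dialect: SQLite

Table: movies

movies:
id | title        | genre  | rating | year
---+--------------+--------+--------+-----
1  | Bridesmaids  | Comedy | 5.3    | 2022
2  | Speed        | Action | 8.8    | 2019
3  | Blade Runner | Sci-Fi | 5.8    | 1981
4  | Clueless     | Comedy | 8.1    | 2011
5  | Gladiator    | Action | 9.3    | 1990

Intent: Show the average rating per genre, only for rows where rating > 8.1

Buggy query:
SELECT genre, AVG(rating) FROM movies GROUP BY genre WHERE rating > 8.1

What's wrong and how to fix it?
Bug: WHERE cannot follow GROUP BY

Fix: Move the WHERE clause before GROUP BY

Corrected query:
SELECT genre, AVG(rating) FROM movies WHERE rating > 8.1 GROUP BY genre

Result:
genre  | AVG(rating)
-------+------------
Action | 9.05       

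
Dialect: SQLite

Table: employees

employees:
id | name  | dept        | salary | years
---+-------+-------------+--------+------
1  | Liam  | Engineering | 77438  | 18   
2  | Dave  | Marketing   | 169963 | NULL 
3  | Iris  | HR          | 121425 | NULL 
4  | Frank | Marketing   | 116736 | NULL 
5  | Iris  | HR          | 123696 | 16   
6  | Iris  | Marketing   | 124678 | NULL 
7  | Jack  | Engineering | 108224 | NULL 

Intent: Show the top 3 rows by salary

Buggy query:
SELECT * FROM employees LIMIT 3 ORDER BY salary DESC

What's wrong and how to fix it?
Bug: LIMIT must come after ORDER BY

Fix: Sort with ORDER BY, then apply LIMIT

Corrected query:
SELECT * FROM employees ORDER BY salary DESC LIMIT 3

Result:
id | name | dept      | salary | years
---+------+-----------+--------+------
2  | Dave | Marketing | 169963 | NULL 
6  | Iris | Marketing | 124678 | NULL 
5  | Iris | HR        | 123696 | 16   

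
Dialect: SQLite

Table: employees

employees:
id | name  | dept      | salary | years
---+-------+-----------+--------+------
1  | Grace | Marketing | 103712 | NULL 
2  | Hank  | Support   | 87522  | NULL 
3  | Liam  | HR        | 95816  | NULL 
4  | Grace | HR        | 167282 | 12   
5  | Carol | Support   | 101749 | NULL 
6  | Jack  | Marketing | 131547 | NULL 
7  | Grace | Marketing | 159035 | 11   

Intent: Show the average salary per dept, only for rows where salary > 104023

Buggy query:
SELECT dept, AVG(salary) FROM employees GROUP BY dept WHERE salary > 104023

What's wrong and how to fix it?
Bug: Row-level WHERE must come before GROUP BY in the clause order

Fix: Place WHERE between FROM and GROUP BY

Corrected query:
SELECT dept, AVG(salary) FROM employees WHERE salary > 104023 GROUP BY dept

Result:
dept      | AVG(salary)
----------+------------
HR        | 167282     
Marketing | 145291     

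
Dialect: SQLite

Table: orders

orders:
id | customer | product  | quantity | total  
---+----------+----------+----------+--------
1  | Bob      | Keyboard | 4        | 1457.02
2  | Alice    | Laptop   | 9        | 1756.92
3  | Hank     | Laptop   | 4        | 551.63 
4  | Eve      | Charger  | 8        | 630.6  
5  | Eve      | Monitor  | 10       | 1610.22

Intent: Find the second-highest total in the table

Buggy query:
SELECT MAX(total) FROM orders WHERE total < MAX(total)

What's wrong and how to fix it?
Bug: The inner MAX is an aggregate inside WHERE, which is not allowed

Fix: Put the inner MAX in a scalar subquery

Corrected query:
SELECT MAX(total) FROM orders WHERE total < (SELECT MAX(total) FROM orders)

Result:
MAX(total)
----------
1610.22   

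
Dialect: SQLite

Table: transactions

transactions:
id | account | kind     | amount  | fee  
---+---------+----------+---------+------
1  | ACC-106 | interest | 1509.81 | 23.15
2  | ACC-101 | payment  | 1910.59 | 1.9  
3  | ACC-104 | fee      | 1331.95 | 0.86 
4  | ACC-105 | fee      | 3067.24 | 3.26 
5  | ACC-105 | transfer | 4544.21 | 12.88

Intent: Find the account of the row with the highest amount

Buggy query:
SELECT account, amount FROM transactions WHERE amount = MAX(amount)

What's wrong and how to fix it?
Bug: WHERE is evaluated per row; an aggregate over the whole table isn't defined there

Fix: Use a subquery: WHERE amount = (SELECT MAX(amount) FROM transactions)

Corrected query:
SELECT account, amount FROM transactions WHERE amount = (SELECT MAX(amount) FROM transactions)

Result:
account | amount 
--------+--------
ACC-105 | 4544.21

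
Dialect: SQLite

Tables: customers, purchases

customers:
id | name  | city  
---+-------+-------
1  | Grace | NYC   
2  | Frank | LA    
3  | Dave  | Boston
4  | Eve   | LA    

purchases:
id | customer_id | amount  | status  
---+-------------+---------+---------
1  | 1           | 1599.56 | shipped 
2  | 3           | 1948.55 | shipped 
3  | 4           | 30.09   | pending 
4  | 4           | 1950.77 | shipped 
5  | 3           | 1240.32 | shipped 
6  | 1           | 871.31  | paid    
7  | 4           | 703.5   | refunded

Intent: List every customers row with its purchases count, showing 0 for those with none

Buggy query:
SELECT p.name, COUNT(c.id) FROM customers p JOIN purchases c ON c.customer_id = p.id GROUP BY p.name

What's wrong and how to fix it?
Bug: An inner join excludes parents with zero children

Fix: Use LEFT JOIN so parents without children still appear (COUNT(c.id) gives 0)

Corrected query:
SELECT p.name, COUNT(c.id) FROM customers p LEFT JOIN purchases c ON c.customer_id = p.id GROUP BY p.name

Result:
name  | COUNT(c.id)
------+------------
Dave  | 2          
Eve   | 3          
Frank | 0          
Grace | 2          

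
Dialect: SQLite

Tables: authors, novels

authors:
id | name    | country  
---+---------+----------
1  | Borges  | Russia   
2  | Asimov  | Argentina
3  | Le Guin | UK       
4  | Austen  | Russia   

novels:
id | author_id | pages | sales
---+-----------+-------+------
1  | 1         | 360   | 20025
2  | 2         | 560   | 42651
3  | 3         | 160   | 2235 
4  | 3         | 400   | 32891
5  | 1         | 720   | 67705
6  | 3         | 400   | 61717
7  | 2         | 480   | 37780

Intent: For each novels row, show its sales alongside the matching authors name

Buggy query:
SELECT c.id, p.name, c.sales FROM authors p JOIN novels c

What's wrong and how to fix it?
Bug: JOIN with no ON clause produces a cartesian product; every novels row pairs with every authors row

Fix: Add ON c.author_id = p.id to the JOIN

Corrected query:
SELECT c.id, p.name, c.sales FROM authors p JOIN novels c ON c.author_id = p.id

Result:
id | name    | sales
---+---------+------
1  | Borges  | 20025
2  | Asimov  | 42651
3  | Le Guin | 2235 
4  | Le Guin | 32891
5  | Borges  | 67705
6  | Le Guin | 61717
7  | Asimov  | 37780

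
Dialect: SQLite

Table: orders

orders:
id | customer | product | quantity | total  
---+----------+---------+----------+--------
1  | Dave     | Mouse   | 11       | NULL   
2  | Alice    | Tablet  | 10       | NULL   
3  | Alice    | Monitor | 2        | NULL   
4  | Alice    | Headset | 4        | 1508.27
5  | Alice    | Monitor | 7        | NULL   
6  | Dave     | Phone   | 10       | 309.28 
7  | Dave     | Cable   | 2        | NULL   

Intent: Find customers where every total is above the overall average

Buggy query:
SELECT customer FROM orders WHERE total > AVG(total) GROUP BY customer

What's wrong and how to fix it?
Bug: WHERE evaluates per row before aggregation, so AVG() is unavailable

Fix: Compute the overall average in a scalar subquery and compare each group's MIN against it in HAVING

Corrected query:
SELECT customer FROM orders GROUP BY customer HAVING MIN(total) > (SELECT AVG(total) FROM orders)

Result:
customer
--------
Alice   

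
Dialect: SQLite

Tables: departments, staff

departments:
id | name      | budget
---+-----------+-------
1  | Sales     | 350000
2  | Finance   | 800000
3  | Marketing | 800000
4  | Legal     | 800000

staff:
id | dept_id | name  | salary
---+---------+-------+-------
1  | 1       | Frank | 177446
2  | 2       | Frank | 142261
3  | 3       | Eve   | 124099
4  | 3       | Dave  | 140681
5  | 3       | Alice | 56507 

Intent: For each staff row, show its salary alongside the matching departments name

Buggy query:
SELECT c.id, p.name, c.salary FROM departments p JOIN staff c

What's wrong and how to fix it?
Bug: JOIN with no ON clause produces a cartesian product; every staff row pairs with every departments row

Fix: Specify the join condition linking the foreign key to the parent id

Corrected query:
SELECT c.id, p.name, c.salary FROM departments p JOIN staff c ON c.dept_id = p.id

Result:
id | name      | salary
---+-----------+-------
1  | Sales     | 177446
2  | Finance   | 142261
3  | Marketing | 124099
4  | Marketing | 140681
5  | Marketing | 56507 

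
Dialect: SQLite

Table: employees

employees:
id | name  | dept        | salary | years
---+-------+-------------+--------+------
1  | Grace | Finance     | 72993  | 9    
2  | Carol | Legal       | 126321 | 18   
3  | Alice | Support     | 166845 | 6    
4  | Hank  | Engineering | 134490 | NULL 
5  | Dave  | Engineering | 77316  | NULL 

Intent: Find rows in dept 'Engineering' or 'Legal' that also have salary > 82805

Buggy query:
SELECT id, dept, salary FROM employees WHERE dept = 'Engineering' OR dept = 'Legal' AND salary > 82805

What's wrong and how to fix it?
Bug: AND binds tighter than OR, so this parses as dept = 'Engineering' OR (dept = 'Legal' AND salary > 82805)

Fix: Group the OR with parentheses (or use IN), then AND the threshold

Corrected query:
SELECT id, dept, salary FROM employees WHERE (dept = 'Engineering' OR dept = 'Legal') AND salary > 82805

Result:
id | dept        | salary
---+-------------+-------
2  | Legal       | 126321
4  | Engineering | 134490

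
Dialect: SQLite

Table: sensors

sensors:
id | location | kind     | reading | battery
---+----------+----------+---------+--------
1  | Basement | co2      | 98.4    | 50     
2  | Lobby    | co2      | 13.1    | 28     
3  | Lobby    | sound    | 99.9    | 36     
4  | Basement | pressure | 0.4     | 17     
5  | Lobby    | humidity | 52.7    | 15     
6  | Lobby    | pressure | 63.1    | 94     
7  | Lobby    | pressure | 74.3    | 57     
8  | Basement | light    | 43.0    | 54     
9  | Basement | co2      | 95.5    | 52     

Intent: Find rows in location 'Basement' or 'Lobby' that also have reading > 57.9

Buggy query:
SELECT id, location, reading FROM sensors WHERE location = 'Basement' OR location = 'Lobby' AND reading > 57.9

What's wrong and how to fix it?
Bug: Without parentheses, AND is evaluated before OR, so the reading filter only applies to the 'Lobby' branch

Fix: Add parentheses around the OR so the AND applies to both alternatives

Corrected query:
SELECT id, location, reading FROM sensors WHERE (location = 'Basement' OR location = 'Lobby') AND reading > 57.9

Result:
id | location | reading
---+----------+--------
1  | Basement | 98.4   
3  | Lobby    | 99.9   
6  | Lobby    | 63.1   
7  | Lobby    | 74.3   
9  | Basement | 95.5   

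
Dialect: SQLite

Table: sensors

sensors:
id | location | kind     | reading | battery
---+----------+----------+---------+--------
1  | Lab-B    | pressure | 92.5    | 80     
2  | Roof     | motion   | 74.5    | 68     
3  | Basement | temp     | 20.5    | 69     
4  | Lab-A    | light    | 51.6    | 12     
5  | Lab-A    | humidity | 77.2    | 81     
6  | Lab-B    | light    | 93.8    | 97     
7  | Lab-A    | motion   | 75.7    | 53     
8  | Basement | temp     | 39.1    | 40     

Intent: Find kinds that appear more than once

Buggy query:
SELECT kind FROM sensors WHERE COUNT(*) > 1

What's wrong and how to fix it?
Bug: COUNT(*) is an aggregate and cannot be used in WHERE

Fix: Group first, then use HAVING for the count condition

Corrected query:
SELECT kind FROM sensors GROUP BY kind HAVING COUNT(*) > 1

Result:
kind  
------
light 
motion
temp  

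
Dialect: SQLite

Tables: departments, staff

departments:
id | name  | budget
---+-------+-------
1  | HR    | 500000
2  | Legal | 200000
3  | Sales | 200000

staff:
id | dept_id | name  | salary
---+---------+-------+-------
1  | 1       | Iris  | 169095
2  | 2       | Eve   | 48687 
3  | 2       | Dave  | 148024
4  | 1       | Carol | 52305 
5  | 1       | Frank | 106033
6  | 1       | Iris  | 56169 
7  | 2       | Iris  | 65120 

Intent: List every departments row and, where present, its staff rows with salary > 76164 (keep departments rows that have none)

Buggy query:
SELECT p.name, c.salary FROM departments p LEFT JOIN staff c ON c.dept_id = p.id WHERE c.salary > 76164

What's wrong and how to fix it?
Bug: A WHERE condition on the right-hand table after LEFT JOIN drops unmatched parents

Fix: Put 'c.salary > 76164' in the JOIN's ON clause instead of WHERE

Corrected query:
SELECT p.name, c.salary FROM departments p LEFT JOIN staff c ON c.dept_id = p.id AND c.salary > 76164

Result:
name  | salary
------+-------
HR    | 106033
HR    | 169095
Legal | 148024
Sales | NULL  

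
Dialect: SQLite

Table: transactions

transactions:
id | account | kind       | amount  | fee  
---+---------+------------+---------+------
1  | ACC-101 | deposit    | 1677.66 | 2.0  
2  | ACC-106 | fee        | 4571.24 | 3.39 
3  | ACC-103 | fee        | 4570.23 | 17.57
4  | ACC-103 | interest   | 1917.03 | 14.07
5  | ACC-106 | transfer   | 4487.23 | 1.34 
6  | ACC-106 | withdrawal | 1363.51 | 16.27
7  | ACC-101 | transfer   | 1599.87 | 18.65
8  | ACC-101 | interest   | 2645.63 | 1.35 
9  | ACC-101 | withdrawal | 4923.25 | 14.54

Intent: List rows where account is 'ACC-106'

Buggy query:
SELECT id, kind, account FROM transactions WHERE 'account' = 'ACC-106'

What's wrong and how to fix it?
Bug: Single quotes denote string literals in SQL; the column name is being compared as a constant string

Fix: Reference the column as account without single quotes

Corrected query:
SELECT id, kind, account FROM transactions WHERE account = 'ACC-106'

Result:
id | kind       | account
---+------------+--------
2  | fee        | ACC-106
5  | transfer   | ACC-106
6  | withdrawal | ACC-106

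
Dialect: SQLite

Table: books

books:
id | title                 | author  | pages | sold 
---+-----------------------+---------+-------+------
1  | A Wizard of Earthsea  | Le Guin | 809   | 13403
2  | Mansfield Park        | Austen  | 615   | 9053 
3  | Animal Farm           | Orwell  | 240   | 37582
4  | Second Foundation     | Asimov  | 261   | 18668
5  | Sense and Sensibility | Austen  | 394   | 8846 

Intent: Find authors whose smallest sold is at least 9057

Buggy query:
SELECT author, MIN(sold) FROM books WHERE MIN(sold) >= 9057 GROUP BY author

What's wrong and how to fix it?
Bug: Aggregates like MIN are computed per group after WHERE runs

Fix: Replace WHERE with HAVING after the GROUP BY

Corrected query:
SELECT author, MIN(sold) FROM books GROUP BY author HAVING MIN(sold) >= 9057

Result:
author  | MIN(sold)
--------+----------
Asimov  | 18668    
Le Guin | 13403    
Orwell  | 37582    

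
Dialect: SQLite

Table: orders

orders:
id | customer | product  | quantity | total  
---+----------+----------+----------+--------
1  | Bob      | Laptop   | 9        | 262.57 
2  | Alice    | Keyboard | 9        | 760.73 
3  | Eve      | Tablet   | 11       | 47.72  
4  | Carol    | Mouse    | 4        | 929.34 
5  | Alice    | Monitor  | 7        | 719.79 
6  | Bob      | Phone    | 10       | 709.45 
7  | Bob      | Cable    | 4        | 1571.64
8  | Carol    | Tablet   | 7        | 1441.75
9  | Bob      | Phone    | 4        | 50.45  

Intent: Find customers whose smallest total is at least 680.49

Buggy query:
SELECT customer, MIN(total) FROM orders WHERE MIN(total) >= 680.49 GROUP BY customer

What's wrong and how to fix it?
Bug: MIN() in WHERE is a misuse of aggregate

Fix: Replace WHERE with HAVING after the GROUP BY

Corrected query:
SELECT customer, MIN(total) FROM orders GROUP BY customer HAVING MIN(total) >= 680.49

Result:
customer | MIN(total)
---------+-----------
Alice    | 719.79    
Carol    | 929.34    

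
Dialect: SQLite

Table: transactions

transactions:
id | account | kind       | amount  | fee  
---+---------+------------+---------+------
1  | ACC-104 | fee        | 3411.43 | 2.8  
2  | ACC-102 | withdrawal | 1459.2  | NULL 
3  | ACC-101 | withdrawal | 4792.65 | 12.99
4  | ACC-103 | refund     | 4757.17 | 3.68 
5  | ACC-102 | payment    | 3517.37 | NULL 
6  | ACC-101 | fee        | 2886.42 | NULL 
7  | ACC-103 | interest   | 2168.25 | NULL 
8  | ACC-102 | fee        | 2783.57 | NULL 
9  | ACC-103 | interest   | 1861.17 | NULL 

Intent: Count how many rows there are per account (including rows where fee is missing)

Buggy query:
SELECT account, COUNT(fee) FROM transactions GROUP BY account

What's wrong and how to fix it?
Bug: COUNT(fee) skips NULLs, so groups with missing fee are undercounted

Fix: Use COUNT(*) to count all rows regardless of NULL

Corrected query:
SELECT account, COUNT(*) FROM transactions GROUP BY account

Result:
account | COUNT(*)
--------+---------
ACC-101 | 2       
ACC-102 | 3       
ACC-103 | 3       
ACC-104 | 1       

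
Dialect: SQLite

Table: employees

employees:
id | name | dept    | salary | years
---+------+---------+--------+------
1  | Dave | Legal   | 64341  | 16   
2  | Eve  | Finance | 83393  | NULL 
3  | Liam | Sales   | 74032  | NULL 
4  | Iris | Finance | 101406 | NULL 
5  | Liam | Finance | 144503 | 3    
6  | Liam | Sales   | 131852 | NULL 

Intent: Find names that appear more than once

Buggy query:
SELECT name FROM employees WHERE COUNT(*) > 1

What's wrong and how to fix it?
Bug: COUNT(*) is an aggregate and cannot be used in WHERE

Fix: GROUP BY name, then filter groups with HAVING COUNT(*) > 1

Corrected query:
SELECT name FROM employees GROUP BY name HAVING COUNT(*) > 1

Result:
name
----
Liam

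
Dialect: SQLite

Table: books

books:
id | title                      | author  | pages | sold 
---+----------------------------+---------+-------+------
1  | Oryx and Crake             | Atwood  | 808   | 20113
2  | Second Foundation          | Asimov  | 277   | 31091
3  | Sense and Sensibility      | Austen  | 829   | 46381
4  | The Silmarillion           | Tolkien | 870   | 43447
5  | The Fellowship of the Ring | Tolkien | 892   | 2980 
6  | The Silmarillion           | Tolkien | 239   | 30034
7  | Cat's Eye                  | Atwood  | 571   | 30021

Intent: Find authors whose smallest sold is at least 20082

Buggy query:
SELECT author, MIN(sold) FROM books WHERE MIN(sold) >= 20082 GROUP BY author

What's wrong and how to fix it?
Bug: MIN() in WHERE is a misuse of aggregate

Fix: Replace WHERE with HAVING after the GROUP BY

Corrected query:
SELECT author, MIN(sold) FROM books GROUP BY author HAVING MIN(sold) >= 20082

Result:
author | MIN(sold)
-------+----------
Asimov | 31091    
Atwood | 20113    
Austen | 46381    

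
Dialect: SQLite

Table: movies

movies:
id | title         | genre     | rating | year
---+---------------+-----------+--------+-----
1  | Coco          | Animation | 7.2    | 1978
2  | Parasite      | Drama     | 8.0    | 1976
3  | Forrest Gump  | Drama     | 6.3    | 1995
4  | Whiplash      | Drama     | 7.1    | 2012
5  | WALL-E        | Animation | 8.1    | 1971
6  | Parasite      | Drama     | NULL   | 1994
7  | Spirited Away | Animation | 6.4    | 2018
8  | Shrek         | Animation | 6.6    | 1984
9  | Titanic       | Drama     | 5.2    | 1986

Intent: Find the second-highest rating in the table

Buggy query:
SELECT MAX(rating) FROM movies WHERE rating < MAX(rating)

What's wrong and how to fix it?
Bug: The inner MAX is an aggregate inside WHERE, which is not allowed

Fix: Compute the overall MAX in a subquery, then take MAX of rows below it

Corrected query:
SELECT MAX(rating) FROM movies WHERE rating < (SELECT MAX(rating) FROM movies)

Result:
MAX(rating)
-----------
8          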